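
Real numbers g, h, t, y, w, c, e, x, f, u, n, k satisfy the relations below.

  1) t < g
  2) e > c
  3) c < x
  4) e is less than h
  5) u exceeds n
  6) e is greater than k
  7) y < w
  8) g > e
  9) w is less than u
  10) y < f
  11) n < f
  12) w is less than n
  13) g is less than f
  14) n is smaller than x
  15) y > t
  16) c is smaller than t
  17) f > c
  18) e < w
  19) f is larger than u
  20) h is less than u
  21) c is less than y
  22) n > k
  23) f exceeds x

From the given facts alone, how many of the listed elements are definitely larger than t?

7

The elements the relations force above t are y, w, g, n, u, x, f — no chain reaches any other.
That is 7.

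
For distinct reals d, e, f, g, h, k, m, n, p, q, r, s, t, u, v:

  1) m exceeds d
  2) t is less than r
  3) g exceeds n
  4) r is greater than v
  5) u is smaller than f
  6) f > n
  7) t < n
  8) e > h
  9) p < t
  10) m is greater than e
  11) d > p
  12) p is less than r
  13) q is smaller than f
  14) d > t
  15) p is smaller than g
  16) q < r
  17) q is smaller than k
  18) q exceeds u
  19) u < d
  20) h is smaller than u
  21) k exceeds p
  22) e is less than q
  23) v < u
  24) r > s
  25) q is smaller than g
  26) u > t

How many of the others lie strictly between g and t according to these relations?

Chaining upward from t reaches: n, u, d, q, m, k, r, f.
Chaining downward from g reaches: p, v, n, h, e, u, q.
Strictly between t and g are those in both lists: n, u, q — 3 elements.

3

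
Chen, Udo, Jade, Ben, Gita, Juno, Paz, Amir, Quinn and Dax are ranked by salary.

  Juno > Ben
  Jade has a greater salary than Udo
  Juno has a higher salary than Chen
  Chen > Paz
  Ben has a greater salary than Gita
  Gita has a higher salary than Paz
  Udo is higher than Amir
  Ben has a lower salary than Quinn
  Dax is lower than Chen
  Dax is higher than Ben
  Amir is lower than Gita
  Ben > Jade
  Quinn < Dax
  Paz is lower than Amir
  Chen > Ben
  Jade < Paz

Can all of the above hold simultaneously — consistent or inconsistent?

inconsistent

Chaining the given relations yields Udo < Jade < Paz < Amir, so Udo < Amir. But one relation states Amir < Udo. These cannot both hold.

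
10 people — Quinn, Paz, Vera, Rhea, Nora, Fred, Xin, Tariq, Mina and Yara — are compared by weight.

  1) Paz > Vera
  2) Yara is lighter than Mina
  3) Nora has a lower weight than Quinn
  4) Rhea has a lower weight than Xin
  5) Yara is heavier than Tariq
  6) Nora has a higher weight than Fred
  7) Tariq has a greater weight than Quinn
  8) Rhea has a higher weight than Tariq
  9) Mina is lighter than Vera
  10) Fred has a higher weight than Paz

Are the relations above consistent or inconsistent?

inconsistent

We have Tariq < Yara stated directly, yet also Yara < Mina < Vera < Paz < Fred < Nora < Quinn < Tariq by chaining the others — so Yara < Tariq. Contradiction.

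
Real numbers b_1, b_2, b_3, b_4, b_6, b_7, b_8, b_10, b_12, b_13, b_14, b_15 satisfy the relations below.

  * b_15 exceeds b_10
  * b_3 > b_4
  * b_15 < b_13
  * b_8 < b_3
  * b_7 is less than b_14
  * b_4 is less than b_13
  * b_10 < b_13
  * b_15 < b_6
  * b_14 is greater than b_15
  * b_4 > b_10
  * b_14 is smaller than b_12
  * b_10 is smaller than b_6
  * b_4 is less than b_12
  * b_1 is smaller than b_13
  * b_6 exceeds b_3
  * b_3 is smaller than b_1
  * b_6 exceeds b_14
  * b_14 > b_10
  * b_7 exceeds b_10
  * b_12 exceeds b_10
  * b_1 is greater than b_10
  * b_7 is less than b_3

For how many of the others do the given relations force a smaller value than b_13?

7

The elements the relations force below b_13 are b_10, b_7, b_15, b_4, b_8, b_3, b_1 — no chain reaches any other.
That is 7.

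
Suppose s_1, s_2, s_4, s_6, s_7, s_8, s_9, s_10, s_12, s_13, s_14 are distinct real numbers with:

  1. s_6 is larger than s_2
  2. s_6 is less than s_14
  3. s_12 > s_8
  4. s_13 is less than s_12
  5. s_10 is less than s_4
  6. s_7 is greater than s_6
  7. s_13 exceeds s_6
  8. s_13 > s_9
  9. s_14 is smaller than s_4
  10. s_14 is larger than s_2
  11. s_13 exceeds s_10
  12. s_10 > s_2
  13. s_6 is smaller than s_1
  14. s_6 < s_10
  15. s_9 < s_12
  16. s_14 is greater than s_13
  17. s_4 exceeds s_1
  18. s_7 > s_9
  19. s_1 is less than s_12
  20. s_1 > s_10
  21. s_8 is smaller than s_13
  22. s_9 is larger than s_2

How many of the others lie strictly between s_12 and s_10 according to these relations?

Chaining upward from s_10 reaches: s_1, s_13, s_14, s_4.
Chaining downward from s_12 reaches: s_2, s_6, s_9, s_1, s_8, s_13.
Strictly between s_10 and s_12 are those in both lists: s_1, s_13 — 2 elements.

2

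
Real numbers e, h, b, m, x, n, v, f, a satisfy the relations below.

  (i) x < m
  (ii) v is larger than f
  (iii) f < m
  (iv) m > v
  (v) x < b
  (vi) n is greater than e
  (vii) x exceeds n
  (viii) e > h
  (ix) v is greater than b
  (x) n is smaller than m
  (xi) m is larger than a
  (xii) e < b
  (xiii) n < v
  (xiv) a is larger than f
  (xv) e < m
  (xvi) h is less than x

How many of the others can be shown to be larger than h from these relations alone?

From h the given relations immediately reach e, x.
From those, n, b, m — 5 in total.
From those, v — 6 in total.
Nothing else is reachable above h; 6 in all.

6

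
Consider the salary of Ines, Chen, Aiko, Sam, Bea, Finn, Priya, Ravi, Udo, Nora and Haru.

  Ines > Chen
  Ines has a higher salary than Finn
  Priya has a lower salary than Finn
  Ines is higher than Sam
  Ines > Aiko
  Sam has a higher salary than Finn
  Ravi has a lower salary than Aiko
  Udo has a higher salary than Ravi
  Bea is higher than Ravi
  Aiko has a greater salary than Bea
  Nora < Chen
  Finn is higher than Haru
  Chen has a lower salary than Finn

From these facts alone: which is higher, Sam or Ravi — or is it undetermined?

Following every chain through Ravi: above Ravi we get Bea, Aiko, Udo, Ines.
Sam is not reached, and no chain runs the other way from Sam to Ravi.
So the given relations leave the order of Ravi and Sam undetermined.

undetermined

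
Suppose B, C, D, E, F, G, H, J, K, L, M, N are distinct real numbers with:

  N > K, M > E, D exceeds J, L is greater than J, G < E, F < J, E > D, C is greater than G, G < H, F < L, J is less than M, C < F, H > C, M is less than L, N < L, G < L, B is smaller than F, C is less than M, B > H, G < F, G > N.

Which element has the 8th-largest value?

The consecutive relations fix a unique order: K < N < G < C < H < B < F < J < D < E < M < L.
Counting 8 from the largest end gives H.

H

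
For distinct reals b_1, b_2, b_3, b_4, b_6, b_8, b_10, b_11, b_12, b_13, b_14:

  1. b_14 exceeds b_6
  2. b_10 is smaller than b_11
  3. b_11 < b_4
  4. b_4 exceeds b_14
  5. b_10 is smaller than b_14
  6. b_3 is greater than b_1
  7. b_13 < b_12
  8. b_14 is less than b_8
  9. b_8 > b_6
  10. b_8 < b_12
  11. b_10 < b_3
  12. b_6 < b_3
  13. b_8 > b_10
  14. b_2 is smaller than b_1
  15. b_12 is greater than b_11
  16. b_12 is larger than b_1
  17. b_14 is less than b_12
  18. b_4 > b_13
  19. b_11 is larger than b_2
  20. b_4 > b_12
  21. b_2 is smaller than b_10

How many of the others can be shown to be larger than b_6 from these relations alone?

5

Directly above b_6: b_14, b_8, b_3.
One step further: b_12, b_4 (5 so far).
No other element is forced above b_6 by the given relations, so the count is 5.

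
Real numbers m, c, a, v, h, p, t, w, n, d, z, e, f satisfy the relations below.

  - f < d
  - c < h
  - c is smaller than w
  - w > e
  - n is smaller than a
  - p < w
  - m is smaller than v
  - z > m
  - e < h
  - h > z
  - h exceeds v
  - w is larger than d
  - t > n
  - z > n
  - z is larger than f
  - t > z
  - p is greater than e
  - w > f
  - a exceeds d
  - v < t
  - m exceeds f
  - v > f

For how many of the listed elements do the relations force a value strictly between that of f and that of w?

1

The relations place f below w. An element lies strictly between them when it is forced above f and also forced below w.
Above f: {d, m, a, z, v, t, h}. Below w: {c, d, e, p}.
Intersection: {d} — 1.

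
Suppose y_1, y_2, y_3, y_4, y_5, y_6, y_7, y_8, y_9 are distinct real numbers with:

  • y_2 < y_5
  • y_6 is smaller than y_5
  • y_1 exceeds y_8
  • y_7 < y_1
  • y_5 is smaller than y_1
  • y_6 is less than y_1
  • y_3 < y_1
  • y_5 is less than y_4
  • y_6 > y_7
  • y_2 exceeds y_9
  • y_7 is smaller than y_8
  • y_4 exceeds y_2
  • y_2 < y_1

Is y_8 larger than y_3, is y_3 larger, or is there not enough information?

Following every chain through y_8: above y_8 we get y_1; below y_8 we get y_7.
y_3 is not reached, and no chain runs the other way from y_3 to y_8.
So the given relations leave the order of y_8 and y_3 undetermined.

undetermined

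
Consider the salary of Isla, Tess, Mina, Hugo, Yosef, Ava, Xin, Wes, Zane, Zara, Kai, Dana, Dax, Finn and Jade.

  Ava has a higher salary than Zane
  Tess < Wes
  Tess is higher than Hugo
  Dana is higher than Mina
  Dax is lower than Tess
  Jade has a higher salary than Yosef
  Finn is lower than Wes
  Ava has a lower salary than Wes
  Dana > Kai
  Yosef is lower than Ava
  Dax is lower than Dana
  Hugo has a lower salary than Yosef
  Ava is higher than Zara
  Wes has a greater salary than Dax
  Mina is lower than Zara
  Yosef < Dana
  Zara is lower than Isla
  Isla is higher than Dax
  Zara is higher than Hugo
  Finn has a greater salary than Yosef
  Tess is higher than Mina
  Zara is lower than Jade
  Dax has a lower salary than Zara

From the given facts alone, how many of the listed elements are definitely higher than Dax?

7

Directly above Dax: Zara, Dana, Tess, Isla, Wes.
One step further: Jade, Ava (7 so far).
No other element is forced above Dax by the given relations, so the count is 7.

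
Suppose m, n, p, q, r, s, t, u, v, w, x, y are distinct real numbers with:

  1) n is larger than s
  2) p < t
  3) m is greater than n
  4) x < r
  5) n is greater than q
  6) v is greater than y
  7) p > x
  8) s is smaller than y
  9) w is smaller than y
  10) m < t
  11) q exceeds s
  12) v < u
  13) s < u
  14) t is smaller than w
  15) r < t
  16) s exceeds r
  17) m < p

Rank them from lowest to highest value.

Each adjacent pair is fixed by a given relation: x < r; r < s; s < q; q < n; n < m; m < p; p < t; t < w; w < y; y < v; v < u. Chaining them end to end gives the full order.

x < r < s < q < n < m < p < t < w < y < v < u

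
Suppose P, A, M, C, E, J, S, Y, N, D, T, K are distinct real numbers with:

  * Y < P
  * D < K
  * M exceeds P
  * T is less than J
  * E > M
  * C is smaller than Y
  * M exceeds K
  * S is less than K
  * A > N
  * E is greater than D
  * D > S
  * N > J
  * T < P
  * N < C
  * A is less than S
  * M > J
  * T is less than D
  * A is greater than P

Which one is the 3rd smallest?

The consecutive relations fix a unique order: T < J < N < C < Y < P < A < S < D < K < M < E.
The 3rd smallest is N.

N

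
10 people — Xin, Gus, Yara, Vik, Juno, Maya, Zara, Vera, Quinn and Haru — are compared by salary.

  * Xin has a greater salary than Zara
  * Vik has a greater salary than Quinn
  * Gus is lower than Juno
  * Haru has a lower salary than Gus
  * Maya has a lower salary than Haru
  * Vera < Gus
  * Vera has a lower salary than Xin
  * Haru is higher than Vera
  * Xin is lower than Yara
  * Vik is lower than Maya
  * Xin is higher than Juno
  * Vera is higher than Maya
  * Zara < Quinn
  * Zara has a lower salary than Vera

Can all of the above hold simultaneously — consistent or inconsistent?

consistent

Every relation is compatible with Zara < Quinn < Vik < Maya < Vera < Haru < Gus < Juno < Xin < Yara; the set is consistent.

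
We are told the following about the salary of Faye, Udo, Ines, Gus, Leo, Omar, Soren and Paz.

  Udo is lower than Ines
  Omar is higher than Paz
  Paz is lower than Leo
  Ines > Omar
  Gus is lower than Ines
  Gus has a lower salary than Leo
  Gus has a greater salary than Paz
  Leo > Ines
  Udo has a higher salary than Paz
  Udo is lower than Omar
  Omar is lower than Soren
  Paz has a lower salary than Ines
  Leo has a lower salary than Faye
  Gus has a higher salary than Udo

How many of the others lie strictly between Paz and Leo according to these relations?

4

Chaining upward from Paz reaches: Udo, Gus, Omar, Ines, Soren, Faye.
Chaining downward from Leo reaches: Udo, Gus, Omar, Ines.
Strictly between Paz and Leo are those in both lists: Udo, Gus, Omar, Ines — 4 elements.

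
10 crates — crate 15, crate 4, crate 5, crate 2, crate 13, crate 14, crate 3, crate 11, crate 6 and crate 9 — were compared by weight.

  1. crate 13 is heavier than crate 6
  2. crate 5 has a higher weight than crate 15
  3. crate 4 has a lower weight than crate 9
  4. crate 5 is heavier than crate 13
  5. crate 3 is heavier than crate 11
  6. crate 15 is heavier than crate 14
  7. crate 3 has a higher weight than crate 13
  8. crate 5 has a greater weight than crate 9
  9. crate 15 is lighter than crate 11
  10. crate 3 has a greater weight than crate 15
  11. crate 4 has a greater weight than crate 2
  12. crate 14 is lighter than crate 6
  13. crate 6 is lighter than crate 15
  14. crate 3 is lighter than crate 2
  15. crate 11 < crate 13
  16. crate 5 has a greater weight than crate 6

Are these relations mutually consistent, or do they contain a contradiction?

Every relation is compatible with crate 14 < crate 6 < crate 15 < crate 11 < crate 13 < crate 3 < crate 2 < crate 4 < crate 9 < crate 5; the set is consistent.

consistent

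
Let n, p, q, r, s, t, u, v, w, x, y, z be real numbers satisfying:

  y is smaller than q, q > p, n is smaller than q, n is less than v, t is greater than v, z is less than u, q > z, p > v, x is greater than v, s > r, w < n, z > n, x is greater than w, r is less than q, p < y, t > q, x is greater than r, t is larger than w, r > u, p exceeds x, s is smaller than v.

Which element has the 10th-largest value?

The consecutive relations fix a unique order: w < n < z < u < r < s < v < x < p < y < q < t.
The 10th largest is z.

z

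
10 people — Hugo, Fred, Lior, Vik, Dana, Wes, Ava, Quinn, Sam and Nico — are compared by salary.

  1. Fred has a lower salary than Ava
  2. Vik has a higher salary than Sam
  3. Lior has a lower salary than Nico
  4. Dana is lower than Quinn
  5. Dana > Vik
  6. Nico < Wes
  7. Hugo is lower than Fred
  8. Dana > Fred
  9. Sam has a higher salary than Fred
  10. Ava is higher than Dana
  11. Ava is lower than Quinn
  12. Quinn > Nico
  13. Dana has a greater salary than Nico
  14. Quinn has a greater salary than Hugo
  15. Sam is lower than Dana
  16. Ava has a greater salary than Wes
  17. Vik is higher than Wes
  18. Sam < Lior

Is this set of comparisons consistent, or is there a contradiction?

Every relation is compatible with Hugo < Fred < Sam < Lior < Nico < Wes < Vik < Dana < Ava < Quinn; the set is consistent.

consistent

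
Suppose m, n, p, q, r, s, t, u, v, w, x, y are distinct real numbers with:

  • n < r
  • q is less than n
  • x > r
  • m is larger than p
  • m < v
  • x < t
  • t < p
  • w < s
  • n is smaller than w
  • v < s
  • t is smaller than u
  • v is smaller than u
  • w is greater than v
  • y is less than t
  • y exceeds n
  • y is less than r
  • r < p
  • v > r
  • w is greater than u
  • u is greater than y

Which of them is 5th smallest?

x

The consecutive relations fix a unique order: q < n < y < r < x < t < p < m < v < u < w < s.
The 5th smallest is x.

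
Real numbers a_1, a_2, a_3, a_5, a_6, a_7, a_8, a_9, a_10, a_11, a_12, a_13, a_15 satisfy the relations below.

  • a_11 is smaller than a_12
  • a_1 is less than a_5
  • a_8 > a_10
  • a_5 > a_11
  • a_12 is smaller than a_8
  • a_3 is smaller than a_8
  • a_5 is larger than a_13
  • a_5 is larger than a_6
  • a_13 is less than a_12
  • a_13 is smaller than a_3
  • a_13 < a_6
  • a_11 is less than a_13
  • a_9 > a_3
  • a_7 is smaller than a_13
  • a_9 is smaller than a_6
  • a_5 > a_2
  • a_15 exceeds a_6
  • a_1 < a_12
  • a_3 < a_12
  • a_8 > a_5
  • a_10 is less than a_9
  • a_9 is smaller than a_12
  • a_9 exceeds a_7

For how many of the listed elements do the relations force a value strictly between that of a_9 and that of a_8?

The relations place a_9 below a_8. An element lies strictly between them when it is forced above a_9 and also forced below a_8.
Above a_9: {a_6, a_12, a_15, a_5}. Below a_8: {a_11, a_2, a_1, a_10, a_7, a_13, a_3, a_6, a_12, a_5}.
Intersection: {a_6, a_12, a_5} — 3.

3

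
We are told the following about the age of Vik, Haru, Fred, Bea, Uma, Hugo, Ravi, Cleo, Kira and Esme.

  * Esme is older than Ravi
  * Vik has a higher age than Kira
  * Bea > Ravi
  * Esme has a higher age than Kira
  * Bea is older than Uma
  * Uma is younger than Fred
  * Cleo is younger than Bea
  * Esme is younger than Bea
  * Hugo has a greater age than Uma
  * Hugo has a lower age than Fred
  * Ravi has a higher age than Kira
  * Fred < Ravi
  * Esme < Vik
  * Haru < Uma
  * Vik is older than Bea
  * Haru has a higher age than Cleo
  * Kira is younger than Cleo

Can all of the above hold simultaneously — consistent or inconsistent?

The single ordering Kira < Cleo < Haru < Uma < Hugo < Fred < Ravi < Esme < Bea < Vik satisfies every listed relation, so no contradiction arises.

consistent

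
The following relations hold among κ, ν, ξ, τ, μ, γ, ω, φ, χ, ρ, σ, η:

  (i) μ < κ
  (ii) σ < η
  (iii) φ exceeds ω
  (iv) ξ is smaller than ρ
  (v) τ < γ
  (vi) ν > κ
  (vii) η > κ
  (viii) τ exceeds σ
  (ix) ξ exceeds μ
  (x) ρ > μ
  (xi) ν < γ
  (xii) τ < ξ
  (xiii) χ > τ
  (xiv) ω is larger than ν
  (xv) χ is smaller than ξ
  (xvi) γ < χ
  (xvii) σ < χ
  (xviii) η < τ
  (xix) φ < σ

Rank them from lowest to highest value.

μ < κ < ν < ω < φ < σ < η < τ < γ < χ < ξ < ρ

Each adjacent pair is fixed by a given relation: μ < κ; κ < ν; ν < ω; ω < φ; φ < σ; σ < η; η < τ; τ < γ; γ < χ; χ < ξ; ξ < ρ. Chaining them end to end gives the full order.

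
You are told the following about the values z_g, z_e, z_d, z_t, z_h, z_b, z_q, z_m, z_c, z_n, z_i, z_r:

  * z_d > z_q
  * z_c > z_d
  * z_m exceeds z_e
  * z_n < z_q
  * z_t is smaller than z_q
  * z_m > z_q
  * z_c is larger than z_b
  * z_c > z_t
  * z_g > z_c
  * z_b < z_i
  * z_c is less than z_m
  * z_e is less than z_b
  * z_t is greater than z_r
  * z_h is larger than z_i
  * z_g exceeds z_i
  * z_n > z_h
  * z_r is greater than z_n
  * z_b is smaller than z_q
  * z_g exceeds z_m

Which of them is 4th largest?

The consecutive relations fix a unique order: z_e < z_b < z_i < z_h < z_n < z_r < z_t < z_q < z_d < z_c < z_m < z_g.
Counting 4 from the largest end gives z_d.

z_d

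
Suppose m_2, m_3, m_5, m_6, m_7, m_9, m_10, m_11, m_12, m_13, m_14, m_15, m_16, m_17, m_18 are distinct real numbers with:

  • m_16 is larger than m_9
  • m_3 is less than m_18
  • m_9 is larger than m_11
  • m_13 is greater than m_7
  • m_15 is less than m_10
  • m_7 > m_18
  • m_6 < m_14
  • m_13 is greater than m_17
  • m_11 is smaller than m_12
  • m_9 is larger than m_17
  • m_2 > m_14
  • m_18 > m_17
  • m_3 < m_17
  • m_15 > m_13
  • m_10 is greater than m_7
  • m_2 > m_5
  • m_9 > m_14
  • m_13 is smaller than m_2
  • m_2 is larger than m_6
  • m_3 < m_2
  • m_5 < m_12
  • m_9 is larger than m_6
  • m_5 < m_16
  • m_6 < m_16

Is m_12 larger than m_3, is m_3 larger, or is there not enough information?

undetermined

Following every chain through m_3: above m_3 we get m_17, m_18, m_7, m_13, m_15, m_9, m_16, m_10, m_2.
m_12 is not reached, and no chain runs the other way from m_12 to m_3.
So the given relations leave the order of m_3 and m_12 undetermined.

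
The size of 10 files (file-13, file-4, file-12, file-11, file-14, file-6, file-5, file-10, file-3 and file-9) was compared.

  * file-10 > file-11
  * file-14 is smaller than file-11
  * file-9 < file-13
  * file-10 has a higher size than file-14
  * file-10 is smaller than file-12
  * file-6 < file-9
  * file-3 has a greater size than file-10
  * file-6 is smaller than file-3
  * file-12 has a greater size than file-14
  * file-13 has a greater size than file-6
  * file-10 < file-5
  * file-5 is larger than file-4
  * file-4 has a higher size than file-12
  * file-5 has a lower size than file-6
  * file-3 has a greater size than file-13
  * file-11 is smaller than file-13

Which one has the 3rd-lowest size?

file-10

Chaining the given pairs: file-14 < file-11 < file-10 < file-12 < file-4 < file-5 < file-6 < file-9 < file-13 < file-3.
Counting 3 from the smallest end gives file-10.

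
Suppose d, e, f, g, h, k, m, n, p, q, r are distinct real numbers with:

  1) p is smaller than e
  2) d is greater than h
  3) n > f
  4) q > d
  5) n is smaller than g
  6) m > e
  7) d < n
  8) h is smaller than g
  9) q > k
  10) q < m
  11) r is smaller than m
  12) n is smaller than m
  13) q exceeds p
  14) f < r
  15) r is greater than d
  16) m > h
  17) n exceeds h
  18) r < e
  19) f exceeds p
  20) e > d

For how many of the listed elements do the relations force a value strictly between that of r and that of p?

1

The relations place p below r. An element lies strictly between them when it is forced above p and also forced below r.
Above p: {f, n, e, g, q, m}. Below r: {h, d, f}.
Intersection: {f} — 1.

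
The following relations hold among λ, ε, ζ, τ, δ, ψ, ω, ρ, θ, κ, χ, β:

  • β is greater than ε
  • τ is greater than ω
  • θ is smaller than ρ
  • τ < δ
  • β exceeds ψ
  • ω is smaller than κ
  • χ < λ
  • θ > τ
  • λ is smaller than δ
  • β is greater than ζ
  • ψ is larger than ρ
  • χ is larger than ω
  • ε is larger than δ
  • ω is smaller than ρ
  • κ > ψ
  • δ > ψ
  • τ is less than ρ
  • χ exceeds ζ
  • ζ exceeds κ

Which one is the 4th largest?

The consecutive relations fix a unique order: ω < τ < θ < ρ < ψ < κ < ζ < χ < λ < δ < ε < β.
Counting 4 from the largest end gives λ.

λ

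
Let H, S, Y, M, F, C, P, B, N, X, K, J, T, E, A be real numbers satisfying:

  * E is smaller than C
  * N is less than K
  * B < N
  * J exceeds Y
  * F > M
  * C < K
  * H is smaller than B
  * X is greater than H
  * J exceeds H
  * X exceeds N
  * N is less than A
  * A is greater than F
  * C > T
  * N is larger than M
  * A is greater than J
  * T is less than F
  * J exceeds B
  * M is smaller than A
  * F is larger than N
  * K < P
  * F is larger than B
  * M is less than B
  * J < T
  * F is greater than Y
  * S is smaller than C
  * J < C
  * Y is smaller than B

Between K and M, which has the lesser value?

Chaining the given relations: M < B < J < T < C < K.
So M < K; M is the smaller of the two.

M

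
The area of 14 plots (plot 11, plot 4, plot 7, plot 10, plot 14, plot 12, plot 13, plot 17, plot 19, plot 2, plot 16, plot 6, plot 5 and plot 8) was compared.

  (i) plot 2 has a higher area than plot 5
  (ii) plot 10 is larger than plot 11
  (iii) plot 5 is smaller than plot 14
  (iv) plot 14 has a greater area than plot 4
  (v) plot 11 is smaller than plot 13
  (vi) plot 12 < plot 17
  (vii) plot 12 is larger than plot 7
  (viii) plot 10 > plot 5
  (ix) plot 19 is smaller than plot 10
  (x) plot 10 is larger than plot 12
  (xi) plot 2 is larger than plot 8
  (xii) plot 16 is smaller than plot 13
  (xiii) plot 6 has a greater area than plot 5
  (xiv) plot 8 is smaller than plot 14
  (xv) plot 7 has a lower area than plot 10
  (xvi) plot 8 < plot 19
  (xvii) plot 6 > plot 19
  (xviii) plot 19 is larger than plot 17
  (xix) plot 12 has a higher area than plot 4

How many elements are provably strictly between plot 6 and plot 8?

1

Chaining upward from plot 8 reaches: plot 14, plot 19, plot 2, plot 10.
Chaining downward from plot 6 reaches: plot 7, plot 4, plot 12, plot 5, plot 17, plot 19.
Strictly between plot 8 and plot 6 are those in both lists: plot 19 — 1 element.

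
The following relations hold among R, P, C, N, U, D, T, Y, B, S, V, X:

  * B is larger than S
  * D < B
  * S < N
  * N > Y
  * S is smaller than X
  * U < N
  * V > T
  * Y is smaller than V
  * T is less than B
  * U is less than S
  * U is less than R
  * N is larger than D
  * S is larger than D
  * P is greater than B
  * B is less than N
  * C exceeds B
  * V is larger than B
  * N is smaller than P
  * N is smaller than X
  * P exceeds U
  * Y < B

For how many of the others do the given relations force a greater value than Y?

Directly above Y: B, N, V.
One step further: C, P, X (6 so far).
No other element is forced above Y by the given relations, so the count is 6.

6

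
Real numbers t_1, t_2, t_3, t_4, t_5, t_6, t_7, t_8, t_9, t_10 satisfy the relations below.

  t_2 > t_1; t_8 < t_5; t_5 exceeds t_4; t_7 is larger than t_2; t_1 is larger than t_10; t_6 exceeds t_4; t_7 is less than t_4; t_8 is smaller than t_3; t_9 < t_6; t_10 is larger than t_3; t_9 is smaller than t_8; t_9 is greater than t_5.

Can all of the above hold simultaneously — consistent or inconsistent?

inconsistent

Chaining the given relations yields t_8 < t_3 < t_10 < t_1 < t_2 < t_7 < t_4 < t_5 < t_9, so t_8 < t_9. But one relation states t_9 < t_8. These cannot both hold.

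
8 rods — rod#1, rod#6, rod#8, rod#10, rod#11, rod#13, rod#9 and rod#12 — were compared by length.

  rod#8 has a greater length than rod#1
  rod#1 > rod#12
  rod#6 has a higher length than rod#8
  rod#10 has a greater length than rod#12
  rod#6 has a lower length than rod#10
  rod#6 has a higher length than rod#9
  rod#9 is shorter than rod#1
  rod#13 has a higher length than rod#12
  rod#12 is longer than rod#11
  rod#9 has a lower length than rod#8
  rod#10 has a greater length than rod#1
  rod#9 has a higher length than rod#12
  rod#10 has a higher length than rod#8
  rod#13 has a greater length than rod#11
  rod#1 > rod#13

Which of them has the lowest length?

rod#11

Chaining upward from rod#11: directly above it, rod#12, rod#13; then rod#9, rod#1, rod#10; then rod#8, rod#6.
That covers every other element, and nothing is given below rod#11, so rod#11 is the lowest length.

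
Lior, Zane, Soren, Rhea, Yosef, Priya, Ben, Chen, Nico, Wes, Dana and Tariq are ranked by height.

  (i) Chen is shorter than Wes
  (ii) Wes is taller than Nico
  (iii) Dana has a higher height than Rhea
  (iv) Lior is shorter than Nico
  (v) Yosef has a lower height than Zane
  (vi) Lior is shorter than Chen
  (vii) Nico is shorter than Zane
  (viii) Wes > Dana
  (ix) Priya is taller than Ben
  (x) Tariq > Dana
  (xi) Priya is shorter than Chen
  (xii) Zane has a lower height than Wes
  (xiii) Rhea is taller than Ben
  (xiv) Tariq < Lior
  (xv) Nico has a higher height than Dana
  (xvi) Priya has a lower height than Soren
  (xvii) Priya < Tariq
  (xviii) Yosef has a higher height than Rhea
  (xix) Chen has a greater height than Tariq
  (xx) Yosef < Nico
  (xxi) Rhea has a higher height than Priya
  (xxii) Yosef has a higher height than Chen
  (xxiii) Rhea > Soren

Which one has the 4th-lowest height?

The consecutive relations fix a unique order: Ben < Priya < Soren < Rhea < Dana < Tariq < Lior < Chen < Yosef < Nico < Zane < Wes.
The 4th smallest is Rhea.

Rhea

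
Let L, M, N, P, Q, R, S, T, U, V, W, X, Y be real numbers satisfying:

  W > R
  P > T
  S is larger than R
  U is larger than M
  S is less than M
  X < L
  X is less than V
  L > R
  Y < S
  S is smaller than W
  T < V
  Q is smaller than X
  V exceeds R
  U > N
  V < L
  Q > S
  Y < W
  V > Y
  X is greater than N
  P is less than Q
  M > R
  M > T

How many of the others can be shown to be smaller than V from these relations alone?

8

Directly below V: Y, T, R, X.
One step further: N, Q (6 so far).
One step further: P, S (8 so far).
Nothing else is reachable below V; 8 in all.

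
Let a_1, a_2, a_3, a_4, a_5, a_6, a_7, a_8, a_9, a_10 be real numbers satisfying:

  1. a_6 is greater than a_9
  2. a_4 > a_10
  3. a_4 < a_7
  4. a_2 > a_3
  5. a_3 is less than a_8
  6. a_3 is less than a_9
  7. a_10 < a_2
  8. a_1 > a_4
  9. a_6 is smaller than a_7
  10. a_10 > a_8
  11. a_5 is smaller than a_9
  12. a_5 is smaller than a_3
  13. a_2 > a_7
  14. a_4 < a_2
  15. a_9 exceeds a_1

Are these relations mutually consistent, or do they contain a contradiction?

The single ordering a_5 < a_3 < a_8 < a_10 < a_4 < a_1 < a_9 < a_6 < a_7 < a_2 satisfies every listed relation, so no contradiction arises.

consistent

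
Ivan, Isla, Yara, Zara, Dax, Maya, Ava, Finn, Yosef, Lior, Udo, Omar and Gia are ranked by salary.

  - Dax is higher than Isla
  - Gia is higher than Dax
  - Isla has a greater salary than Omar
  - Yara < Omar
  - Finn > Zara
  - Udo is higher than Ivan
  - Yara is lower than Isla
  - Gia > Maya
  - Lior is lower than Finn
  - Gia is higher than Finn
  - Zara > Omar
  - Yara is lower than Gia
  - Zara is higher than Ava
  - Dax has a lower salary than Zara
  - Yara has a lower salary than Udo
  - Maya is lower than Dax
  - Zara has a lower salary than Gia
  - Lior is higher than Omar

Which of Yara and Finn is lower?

Yara

Yara < Omar and Omar < Isla give Yara < Isla.
Then Isla < Dax extends the chain to Dax.
Then Dax < Zara extends the chain to Zara.
With Zara < Finn: Yara < Omar < Isla < Dax < Zara < Finn.
So Yara < Finn; Yara is the lower of the two.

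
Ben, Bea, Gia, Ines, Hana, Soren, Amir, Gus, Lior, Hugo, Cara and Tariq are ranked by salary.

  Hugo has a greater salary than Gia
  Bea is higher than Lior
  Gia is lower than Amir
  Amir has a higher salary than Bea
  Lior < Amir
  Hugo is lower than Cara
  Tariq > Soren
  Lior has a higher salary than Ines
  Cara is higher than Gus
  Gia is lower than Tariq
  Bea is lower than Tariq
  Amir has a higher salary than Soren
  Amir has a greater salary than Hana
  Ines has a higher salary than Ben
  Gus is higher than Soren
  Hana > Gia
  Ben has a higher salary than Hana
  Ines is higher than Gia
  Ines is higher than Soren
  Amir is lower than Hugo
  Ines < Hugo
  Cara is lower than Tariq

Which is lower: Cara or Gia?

Following the relations from Gia: Gia < Hana < Ben < Ines < Lior < Bea < Amir < Hugo < Cara.
So Gia < Cara; Gia is the lower of the two.

Gia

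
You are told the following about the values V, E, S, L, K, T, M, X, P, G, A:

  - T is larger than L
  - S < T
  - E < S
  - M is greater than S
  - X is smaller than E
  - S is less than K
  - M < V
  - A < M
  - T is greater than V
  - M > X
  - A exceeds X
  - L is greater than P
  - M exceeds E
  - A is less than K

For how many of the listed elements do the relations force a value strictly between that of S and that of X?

Chaining upward from X reaches: A, E, M, K, V, T.
Chaining downward from S reaches: E.
Strictly between X and S are those in both lists: E — 1 element.

1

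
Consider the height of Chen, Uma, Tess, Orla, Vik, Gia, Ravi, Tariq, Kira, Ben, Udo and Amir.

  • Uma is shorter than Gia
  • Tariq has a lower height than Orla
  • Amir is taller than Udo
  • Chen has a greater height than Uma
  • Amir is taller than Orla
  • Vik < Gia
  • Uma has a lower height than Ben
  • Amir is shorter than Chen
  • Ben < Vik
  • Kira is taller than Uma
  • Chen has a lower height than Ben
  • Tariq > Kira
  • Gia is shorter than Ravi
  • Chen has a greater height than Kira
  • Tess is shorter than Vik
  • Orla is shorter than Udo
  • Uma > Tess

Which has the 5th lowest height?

The consecutive relations fix a unique order: Tess < Uma < Kira < Tariq < Orla < Udo < Amir < Chen < Ben < Vik < Gia < Ravi.
Counting 5 from the smallest end gives Orla.

Orla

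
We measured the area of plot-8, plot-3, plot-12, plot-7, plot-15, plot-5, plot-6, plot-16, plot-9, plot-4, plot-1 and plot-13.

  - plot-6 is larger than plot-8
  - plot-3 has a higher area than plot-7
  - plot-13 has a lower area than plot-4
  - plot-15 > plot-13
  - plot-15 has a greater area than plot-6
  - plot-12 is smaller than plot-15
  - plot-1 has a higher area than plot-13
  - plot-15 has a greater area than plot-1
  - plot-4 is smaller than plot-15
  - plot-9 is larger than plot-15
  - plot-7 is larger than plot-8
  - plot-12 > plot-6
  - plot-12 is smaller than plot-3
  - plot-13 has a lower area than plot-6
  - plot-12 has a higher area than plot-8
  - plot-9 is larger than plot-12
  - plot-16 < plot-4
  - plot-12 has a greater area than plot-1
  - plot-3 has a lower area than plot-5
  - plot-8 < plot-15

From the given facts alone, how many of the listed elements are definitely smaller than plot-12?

The elements the relations force below plot-12 are plot-13, plot-8, plot-1, plot-6 — no chain reaches any other.
That is 4.

4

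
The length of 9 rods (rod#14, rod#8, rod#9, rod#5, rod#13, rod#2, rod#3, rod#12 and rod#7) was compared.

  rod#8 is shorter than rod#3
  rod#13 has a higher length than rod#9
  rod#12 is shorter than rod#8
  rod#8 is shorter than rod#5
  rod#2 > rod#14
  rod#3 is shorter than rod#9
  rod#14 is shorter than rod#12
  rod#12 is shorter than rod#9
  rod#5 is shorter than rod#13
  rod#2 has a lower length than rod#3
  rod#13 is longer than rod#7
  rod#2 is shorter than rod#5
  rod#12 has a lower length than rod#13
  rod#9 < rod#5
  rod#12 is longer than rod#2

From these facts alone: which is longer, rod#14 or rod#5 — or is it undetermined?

rod#14 < rod#2 < rod#12 < rod#8 < rod#3 < rod#9 < rod#5, by transitivity through rod#2, rod#12, rod#8, rod#3, rod#9.
So rod#5 is longer.

rod#5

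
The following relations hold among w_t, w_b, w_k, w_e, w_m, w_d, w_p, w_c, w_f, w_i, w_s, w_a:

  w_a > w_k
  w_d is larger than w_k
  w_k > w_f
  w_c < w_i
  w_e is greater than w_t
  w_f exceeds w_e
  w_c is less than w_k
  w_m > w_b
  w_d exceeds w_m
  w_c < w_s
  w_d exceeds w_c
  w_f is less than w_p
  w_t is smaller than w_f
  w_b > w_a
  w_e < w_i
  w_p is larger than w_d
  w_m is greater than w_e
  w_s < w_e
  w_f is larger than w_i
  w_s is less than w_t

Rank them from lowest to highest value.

Nothing is placed below w_c, so it is least; from there w_c < w_s; w_s < w_t; w_t < w_e; w_e < w_i; w_i < w_f; w_f < w_k; w_k < w_a; w_a < w_b; w_b < w_m; w_m < w_d; w_d < w_p, each given directly.

w_c < w_s < w_t < w_e < w_i < w_f < w_k < w_a < w_b < w_m < w_d < w_p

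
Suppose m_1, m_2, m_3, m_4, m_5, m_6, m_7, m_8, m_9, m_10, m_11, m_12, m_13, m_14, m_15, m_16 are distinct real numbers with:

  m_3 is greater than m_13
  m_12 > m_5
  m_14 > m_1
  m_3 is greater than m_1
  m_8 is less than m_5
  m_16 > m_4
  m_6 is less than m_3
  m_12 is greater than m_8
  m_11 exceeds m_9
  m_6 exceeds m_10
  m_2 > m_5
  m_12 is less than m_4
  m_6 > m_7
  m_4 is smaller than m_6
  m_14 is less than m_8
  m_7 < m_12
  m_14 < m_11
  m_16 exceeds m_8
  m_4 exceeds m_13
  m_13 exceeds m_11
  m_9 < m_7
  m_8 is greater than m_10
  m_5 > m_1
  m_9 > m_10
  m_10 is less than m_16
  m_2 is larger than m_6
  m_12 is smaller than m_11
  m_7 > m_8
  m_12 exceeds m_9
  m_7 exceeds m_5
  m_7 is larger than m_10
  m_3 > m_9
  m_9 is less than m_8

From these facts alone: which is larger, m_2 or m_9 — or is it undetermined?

m_2

m_9 < m_8 and m_8 < m_5 give m_9 < m_5.
With m_5 < m_7: m_9 < m_8 < m_5 < m_7.
Then m_7 < m_12 extends the chain to m_12.
Then m_12 < m_11 extends the chain to m_11.
Then m_11 < m_13 extends the chain to m_13.
With m_13 < m_4: m_9 < m_8 < m_5 < m_7 < m_12 < m_11 < m_13 < m_4.
Then m_4 < m_6 extends the chain to m_6.
With m_6 < m_2: m_9 < m_8 < m_5 < m_7 < m_12 < m_11 < m_13 < m_4 < m_6 < m_2.
So m_2 is larger.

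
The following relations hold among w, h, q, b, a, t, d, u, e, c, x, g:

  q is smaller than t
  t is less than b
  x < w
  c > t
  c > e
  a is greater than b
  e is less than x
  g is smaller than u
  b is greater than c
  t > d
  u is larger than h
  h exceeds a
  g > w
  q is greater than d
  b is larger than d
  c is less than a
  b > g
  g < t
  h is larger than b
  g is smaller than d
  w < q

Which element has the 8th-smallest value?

c

Piecing the relations together gives one ordering: e < x < w < g < d < q < t < c < b < a < h < u.
Counting 8 from the smallest end gives c.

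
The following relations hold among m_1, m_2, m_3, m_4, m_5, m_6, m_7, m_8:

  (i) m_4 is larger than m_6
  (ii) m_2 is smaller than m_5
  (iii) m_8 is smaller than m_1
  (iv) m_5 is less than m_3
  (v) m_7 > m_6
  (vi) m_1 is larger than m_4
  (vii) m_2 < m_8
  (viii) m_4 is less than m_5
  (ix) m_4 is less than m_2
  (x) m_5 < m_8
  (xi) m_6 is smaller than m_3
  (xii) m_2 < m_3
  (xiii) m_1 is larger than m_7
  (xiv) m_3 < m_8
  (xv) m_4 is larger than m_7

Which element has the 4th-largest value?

m_5

Piecing the relations together gives one ordering: m_6 < m_7 < m_4 < m_2 < m_5 < m_3 < m_8 < m_1.
The 4th largest is m_5.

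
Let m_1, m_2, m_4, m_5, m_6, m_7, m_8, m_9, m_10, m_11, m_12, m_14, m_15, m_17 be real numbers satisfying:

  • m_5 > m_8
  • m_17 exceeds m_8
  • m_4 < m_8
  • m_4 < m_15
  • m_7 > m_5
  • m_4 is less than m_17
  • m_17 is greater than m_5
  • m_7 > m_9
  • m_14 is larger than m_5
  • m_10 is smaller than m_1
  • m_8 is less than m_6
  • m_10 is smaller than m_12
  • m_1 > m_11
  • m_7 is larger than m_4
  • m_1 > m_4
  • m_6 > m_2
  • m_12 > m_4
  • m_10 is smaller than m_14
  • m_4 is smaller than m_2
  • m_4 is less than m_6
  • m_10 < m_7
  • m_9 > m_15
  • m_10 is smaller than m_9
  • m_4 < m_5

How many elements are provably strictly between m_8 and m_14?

1

The relations place m_8 below m_14. An element lies strictly between them when it is forced above m_8 and also forced below m_14.
Above m_8: {m_5, m_6, m_7, m_17}. Below m_14: {m_4, m_10, m_5}.
Intersection: {m_5} — 1.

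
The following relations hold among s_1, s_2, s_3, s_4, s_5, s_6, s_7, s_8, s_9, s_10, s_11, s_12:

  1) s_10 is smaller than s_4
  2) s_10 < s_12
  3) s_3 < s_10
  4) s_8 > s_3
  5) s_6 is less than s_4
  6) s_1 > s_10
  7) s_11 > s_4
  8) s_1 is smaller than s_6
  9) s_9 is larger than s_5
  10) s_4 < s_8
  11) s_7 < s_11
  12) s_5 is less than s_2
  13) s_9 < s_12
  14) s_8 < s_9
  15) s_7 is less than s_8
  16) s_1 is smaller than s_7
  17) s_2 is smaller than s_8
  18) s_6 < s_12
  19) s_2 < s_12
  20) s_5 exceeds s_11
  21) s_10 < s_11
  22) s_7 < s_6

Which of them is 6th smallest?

s_4

The consecutive relations fix a unique order: s_3 < s_10 < s_1 < s_7 < s_6 < s_4 < s_11 < s_5 < s_2 < s_8 < s_9 < s_12.
The 6th smallest is s_4.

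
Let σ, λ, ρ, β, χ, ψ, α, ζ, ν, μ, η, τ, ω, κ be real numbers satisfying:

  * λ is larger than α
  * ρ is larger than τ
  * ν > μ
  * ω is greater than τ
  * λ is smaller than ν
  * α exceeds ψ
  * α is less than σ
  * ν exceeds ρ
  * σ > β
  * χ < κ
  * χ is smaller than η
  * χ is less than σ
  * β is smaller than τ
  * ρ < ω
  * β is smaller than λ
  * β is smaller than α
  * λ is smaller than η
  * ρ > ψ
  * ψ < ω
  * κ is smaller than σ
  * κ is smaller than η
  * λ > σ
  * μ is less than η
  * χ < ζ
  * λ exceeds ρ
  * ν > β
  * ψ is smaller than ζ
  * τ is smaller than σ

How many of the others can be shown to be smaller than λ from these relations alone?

From λ the given relations immediately reach β, ρ, α, σ.
From those, χ, ψ, τ, κ — 8 in total.
Nothing else is reachable below λ; 8 in all.

8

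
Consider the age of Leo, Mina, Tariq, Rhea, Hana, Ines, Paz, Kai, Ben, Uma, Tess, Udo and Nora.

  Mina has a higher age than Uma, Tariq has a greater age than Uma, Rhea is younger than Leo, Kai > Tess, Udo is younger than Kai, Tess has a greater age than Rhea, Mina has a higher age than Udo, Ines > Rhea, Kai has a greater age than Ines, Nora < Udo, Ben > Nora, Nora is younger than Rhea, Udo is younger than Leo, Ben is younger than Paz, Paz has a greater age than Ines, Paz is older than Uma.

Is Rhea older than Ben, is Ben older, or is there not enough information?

undetermined

Following every chain through Rhea: above Rhea we get Tess, Ines, Leo, Kai, Paz; below Rhea we get Nora.
Ben is not reached, and no chain runs the other way from Ben to Rhea.
So the given relations leave the order of Rhea and Ben undetermined.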